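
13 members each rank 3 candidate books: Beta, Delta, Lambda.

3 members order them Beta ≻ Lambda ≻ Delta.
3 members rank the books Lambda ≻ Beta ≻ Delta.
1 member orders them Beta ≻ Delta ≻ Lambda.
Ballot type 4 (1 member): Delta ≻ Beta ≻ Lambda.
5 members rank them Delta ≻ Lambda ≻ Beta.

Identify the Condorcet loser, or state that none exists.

none

Pairwise majorities:
Beta vs Delta: Beta, 7–6.
Beta vs Lambda: 3+1+1 = 5 for Beta, 8 for Lambda — Lambda by 8–5.
Delta–Lambda: Delta 7–6.
Every book wins at least one matchup (Beta beats Delta; Delta beats Lambda; Lambda beats Beta), so there is no Condorcet loser.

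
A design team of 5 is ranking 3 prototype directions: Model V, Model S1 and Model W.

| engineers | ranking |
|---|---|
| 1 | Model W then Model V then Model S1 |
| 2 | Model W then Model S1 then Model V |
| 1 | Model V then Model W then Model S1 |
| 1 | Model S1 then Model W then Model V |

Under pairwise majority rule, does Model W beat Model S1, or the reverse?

Model W

Ballots ranking Model W above Model S1: 1 + 2 + 1 = 4.
Ballots ranking Model S1 above Model W: 5 − 4 = 1.
Model W wins the head-to-head 4–1.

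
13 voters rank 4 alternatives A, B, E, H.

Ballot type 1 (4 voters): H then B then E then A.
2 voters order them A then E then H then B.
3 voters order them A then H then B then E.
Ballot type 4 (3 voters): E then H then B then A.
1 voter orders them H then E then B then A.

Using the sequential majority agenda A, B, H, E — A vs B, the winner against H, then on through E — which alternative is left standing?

H

Round 1: A vs B — 5–8, B advances.
Round 2: B vs H — 0–13, H advances.
Round 3: H vs E — 8–5, H advances.
The agenda winner is H.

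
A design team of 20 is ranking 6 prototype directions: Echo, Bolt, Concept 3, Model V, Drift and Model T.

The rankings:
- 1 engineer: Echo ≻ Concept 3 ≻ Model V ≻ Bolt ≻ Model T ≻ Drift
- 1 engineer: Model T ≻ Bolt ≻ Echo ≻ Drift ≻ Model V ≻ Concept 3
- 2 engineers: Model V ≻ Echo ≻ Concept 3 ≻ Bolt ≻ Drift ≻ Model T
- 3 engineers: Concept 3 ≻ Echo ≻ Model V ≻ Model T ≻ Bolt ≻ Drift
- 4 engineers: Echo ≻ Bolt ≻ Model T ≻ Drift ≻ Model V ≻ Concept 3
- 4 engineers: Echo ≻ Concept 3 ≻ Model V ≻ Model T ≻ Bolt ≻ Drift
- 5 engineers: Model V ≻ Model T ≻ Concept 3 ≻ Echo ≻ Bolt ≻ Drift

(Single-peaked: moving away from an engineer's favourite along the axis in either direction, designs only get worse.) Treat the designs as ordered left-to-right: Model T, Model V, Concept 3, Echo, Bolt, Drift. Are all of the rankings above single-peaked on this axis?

no

Axis positions: Model T=1, Model V=2, Concept 3=3, Echo=4, Bolt=5, Drift=6.
Type 1 (peak Echo at position 4): ranking walks positions 4-3-2-5-1-6, expanding outward from the peak — single-peaked.
Type 2: ranking walks positions 1-5-4-6-2-3; Bolt is ranked above Model V even though Model V lies between Bolt and the peak Model T on the axis — preferences dip and rise again. Not single-peaked.
Type 3: ranking walks positions 2-4-3-5-6-1; Echo is ranked above Concept 3 even though Concept 3 lies between Echo and the peak Model V on the axis — preferences dip and rise again. Not single-peaked.
Type 4 (peak Concept 3 at position 3): ranking walks positions 3-4-2-1-5-6, expanding outward from the peak — single-peaked.
Type 5: ranking walks positions 4-5-1-6-2-3; Model T is ranked above Concept 3 even though Concept 3 lies between Model T and the peak Echo on the axis — preferences dip and rise again. Not single-peaked.
Type 6 (peak Echo at position 4): ranking walks positions 4-3-2-1-5-6, expanding outward from the peak — single-peaked.
Type 7 (peak Model V at position 2): ranking walks positions 2-1-3-4-5-6, expanding outward from the peak — single-peaked.
Type 2 violates single-peakedness, so the profile is not single-peaked on this axis.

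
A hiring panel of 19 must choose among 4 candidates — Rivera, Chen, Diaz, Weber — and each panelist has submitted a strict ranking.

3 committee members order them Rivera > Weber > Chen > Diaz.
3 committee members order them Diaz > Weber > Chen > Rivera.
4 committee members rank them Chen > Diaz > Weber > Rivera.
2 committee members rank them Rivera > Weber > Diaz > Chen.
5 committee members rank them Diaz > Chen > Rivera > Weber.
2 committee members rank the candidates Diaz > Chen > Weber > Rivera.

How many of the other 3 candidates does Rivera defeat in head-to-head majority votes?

1

Rivera against each rival (19 committee members):
Rivera–Chen: Chen 14–5.
Rivera vs Diaz: Diaz, 14–5.
Rivera vs Weber: Rivera preferred on 3+2+5 = 10 ballots; Rivera wins 10–9.
Rivera beats Weber; loses to Chen, Diaz — 1 pairwise win.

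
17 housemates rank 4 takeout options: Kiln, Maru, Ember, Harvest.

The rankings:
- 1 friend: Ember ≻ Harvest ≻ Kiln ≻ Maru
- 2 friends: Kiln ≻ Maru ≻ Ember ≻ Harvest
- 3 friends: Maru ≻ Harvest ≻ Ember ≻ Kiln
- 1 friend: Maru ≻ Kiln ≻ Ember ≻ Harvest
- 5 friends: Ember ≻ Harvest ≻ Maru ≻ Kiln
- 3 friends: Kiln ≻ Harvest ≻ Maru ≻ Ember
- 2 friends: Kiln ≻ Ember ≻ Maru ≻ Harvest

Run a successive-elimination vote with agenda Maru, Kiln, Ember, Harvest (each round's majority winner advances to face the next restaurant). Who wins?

Round 1: Maru vs Kiln — 9–8, Maru advances.
Round 2: Maru vs Ember — 9–8, Maru advances.
Round 3: Maru vs Harvest — 8–9, Harvest advances.
The agenda winner is Harvest.

Harvest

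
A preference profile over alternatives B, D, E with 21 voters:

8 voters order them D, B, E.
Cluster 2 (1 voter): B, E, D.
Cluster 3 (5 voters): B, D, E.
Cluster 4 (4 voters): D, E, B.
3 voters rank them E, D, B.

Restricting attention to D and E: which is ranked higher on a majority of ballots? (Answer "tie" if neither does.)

Ballots ranking D above E: 8 + 5 + 4 = 17.
Ballots ranking E above D: 21 − 17 = 4.
D wins the head-to-head 17–4.

D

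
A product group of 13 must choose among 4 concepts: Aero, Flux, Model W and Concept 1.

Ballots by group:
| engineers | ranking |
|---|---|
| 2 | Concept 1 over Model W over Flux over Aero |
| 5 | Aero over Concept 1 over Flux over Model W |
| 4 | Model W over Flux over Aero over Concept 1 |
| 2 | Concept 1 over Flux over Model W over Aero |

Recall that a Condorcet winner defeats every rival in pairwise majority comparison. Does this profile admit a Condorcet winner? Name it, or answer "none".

none

Head-to-head results (13 engineers):
Aero vs Flux: Aero preferred on 5 ballots; Flux wins 8–5.
Aero vs Model W: Aero is ranked higher on 5 ballots, Model W on 8. Model W wins 8–5.
Aero vs Concept 1: 9 to 4, Aero.
Flux vs Model W: Flux preferred on 5+2 = 7 ballots; Flux wins 7–6.
Flux vs Concept 1: 4 for Flux, 9 for Concept 1 — Concept 1 by 9–4.
Model W vs Concept 1: Model W preferred on 4 ballots; Concept 1 wins 9–4.
Every design loses at least once (Aero loses to Flux; Flux loses to Concept 1; Model W loses to Flux; Concept 1 loses to Aero). The majority relation contains the cycle Aero → Concept 1 → Flux → Aero, so there is no Condorcet winner.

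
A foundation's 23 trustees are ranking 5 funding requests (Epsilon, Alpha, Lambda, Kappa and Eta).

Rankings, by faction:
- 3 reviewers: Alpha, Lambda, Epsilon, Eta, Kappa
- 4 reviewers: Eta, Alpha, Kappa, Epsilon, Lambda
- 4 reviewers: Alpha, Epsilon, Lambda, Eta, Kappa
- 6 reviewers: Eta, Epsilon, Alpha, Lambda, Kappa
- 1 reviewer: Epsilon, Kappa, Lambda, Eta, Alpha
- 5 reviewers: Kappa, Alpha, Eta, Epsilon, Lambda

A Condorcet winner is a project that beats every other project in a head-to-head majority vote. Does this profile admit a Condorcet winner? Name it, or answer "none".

Alpha

Head-to-head results (23 reviewers):
Epsilon vs Alpha: Epsilon is ranked higher on 6+1 = 7 ballots, Alpha on 16. Alpha wins 16–7.
Epsilon vs Lambda: Epsilon is ranked higher on 4+4+6+1+5 = 20 ballots, Lambda on 3. Epsilon wins 20–3.
Epsilon vs Kappa: Epsilon preferred on 3+4+6+1 = 14 ballots; Epsilon wins 14–9.
Epsilon vs Eta: 8 to 15, Eta.
Alpha vs Lambda: Alpha is ranked higher on 3+4+4+6+5 = 22 ballots, Lambda on 1. Alpha wins 22–1.
Alpha vs Kappa: 17 to 6, Alpha.
Alpha vs Eta: 12 to 11, Alpha.
Lambda vs Kappa: Lambda preferred on 3+4+6 = 13 ballots; Lambda wins 13–10.
Lambda vs Eta: Lambda is ranked higher on 3+4+1 = 8 ballots, Eta on 15. Eta wins 15–8.
Kappa vs Eta: Kappa is ranked higher on 1+5 = 6 ballots, Eta on 17. Eta wins 17–6.
Alpha beats each of Epsilon, Lambda, Kappa, Eta — Alpha is the Condorcet winner.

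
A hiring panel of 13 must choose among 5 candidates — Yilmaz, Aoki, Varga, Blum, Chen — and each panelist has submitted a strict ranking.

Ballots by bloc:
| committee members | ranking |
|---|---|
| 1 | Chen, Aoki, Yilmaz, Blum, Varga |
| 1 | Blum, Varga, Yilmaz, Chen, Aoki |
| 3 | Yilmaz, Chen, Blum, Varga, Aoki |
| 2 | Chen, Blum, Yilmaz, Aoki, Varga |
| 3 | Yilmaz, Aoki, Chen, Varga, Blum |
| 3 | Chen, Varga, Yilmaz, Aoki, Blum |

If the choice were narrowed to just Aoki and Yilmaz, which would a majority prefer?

Yilmaz

Ballots ranking Aoki above Yilmaz: 1.
Ballots ranking Yilmaz above Aoki: 13 − 1 = 12.
Yilmaz wins the head-to-head 12–1.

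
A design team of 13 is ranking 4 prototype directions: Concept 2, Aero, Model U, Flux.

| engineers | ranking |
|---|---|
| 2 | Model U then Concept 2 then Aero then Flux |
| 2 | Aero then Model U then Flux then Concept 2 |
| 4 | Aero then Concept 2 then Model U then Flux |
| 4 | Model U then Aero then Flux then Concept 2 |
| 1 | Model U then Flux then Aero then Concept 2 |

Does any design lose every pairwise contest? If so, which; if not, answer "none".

Head-to-head results (13 engineers):
Concept 2 vs Aero: Aero, 11–2.
Concept 2 vs Model U: 4 to 9, Model U.
Concept 2 vs Flux: Concept 2 preferred on 2+4 = 6 ballots; Flux wins 7–6.
Aero vs Model U: Model U, 7–6.
Aero vs Flux: Aero, 12–1.
Model U vs Flux: Model U is ranked higher on 2+2+4+4+1 = 13 ballots, Flux on 0. Model U wins 13–0.
Concept 2 loses to every other design — it is the Condorcet loser.

Concept 2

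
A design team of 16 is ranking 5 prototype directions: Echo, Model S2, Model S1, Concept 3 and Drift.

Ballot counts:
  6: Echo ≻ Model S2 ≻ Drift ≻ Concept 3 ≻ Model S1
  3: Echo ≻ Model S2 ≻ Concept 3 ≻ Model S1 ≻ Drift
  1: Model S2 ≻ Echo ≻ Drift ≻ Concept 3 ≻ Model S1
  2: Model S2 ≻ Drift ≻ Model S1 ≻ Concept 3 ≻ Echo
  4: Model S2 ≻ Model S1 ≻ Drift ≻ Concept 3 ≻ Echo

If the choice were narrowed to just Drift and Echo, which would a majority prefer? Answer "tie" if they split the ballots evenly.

Echo

Ballots ranking Drift above Echo: 2 + 4 = 6.
Ballots ranking Echo above Drift: 16 − 6 = 10.
Echo wins the head-to-head 10–6.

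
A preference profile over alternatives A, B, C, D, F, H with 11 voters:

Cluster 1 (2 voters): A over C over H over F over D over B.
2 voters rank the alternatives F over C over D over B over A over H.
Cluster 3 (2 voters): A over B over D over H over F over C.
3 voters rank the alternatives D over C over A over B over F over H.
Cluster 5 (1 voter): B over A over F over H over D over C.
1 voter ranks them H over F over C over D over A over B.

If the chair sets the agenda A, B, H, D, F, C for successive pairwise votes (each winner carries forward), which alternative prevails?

F

Round 1: A vs B — 8–3, A advances.
Round 2: A vs H — 10–1, A advances.
Round 3: A vs D — 5–6, D advances.
Round 4: D vs F — 5–6, F advances.
Round 5: F vs C — 6–5, F advances.
The agenda winner is F.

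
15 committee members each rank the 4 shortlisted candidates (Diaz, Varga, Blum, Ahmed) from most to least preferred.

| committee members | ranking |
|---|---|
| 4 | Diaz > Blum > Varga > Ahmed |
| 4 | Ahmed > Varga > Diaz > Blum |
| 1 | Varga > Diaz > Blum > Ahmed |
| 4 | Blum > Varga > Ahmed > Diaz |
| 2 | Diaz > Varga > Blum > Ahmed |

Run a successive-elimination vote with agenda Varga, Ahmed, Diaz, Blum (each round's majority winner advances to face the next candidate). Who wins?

Blum

Round 1: Varga vs Ahmed — 11–4, Varga advances.
Round 2: Varga vs Diaz — 9–6, Varga advances.
Round 3: Varga vs Blum — 7–8, Blum advances.
The agenda winner is Blum.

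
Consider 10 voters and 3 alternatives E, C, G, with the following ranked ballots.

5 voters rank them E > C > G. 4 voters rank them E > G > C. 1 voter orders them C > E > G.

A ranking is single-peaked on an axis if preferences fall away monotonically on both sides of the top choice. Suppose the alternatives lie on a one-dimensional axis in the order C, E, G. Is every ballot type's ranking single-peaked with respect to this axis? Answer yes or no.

Axis positions: C=1, E=2, G=3.
Ballot type 1 (peak E at position 2): ranking walks positions 2-1-3, expanding outward from the peak — single-peaked.
Ballot type 2 (peak E at position 2): ranking walks positions 2-3-1, expanding outward from the peak — single-peaked.
Ballot type 3 (peak C at position 1): ranking walks positions 1-2-3, expanding outward from the peak — single-peaked.
Every ranking is single-peaked on this axis.

yes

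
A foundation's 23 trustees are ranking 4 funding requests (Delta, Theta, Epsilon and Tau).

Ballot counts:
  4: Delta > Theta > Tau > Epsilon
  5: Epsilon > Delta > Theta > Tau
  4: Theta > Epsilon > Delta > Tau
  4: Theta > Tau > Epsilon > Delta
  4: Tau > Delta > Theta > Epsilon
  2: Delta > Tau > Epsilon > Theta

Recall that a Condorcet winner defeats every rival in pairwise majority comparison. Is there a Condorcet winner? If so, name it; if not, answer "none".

none

Check each pair by majority over 23 ballots:
Delta vs Theta: Delta is ranked higher on 4+5+4+2 = 15 ballots, Theta on 8. Delta wins 15–8.
Delta–Epsilon: Epsilon 13–10.
Delta vs Tau: 15 to 8, Delta.
Theta vs Epsilon: Theta wins 16–7.
Theta vs Tau: Theta preferred on 4+5+4+4 = 17 ballots; Theta wins 17–6.
Epsilon vs Tau: Epsilon is ranked higher on 5+4 = 9 ballots, Tau on 14. Tau wins 14–9.
No project is unbeaten: Delta loses to Epsilon; Theta loses to Delta; Epsilon loses to Theta; Tau loses to Delta. In particular Delta > Theta > Epsilon > Delta is a majority cycle — no Condorcet winner exists.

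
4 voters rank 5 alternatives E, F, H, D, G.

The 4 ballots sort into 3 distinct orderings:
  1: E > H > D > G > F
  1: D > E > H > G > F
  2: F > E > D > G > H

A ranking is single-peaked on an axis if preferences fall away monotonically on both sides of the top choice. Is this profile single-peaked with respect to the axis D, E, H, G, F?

no

Axis positions: D=1, E=2, H=3, G=4, F=5.
Ballot type 1 (peak E at position 2): ranking walks positions 2-3-1-4-5, expanding outward from the peak — single-peaked.
Ballot type 2 (peak D at position 1): ranking walks positions 1-2-3-4-5, expanding outward from the peak — single-peaked.
Ballot type 3: ranking walks positions 5-2-1-4-3; E is ranked above G even though G lies between E and the peak F on the axis — preferences dip and rise again. Not single-peaked.
Ballot type 3 violates single-peakedness, so the profile is not single-peaked on this axis.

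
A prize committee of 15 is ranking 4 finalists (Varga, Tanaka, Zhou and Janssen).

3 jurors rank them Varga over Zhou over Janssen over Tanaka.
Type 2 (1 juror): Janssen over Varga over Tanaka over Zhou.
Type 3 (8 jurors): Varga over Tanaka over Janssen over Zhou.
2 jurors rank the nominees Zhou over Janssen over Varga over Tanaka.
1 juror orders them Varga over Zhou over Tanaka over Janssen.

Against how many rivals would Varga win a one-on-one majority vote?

3

Varga against each rival (15 jurors):
Varga vs Tanaka: Varga wins 15–0.
Varga vs Zhou: Varga preferred on 3+1+8+1 = 13 ballots; Varga wins 13–2.
Varga vs Janssen: Varga wins 12–3.
Varga beats Tanaka, Zhou, Janssen — 3 pairwise wins.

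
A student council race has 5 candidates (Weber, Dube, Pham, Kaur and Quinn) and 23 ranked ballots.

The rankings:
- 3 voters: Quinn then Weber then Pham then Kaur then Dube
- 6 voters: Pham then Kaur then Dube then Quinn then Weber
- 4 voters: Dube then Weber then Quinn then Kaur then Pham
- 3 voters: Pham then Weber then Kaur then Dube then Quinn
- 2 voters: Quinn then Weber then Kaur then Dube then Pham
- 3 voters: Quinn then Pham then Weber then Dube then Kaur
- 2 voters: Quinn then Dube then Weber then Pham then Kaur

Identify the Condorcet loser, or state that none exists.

none

Head-to-head results (23 voters):
Weber vs Dube: Dube, 12–11.
Weber vs Pham: Pham, 12–11.
Weber vs Kaur: Weber preferred on 3+4+3+2+3+2 = 17 ballots; Weber wins 17–6.
Weber–Quinn: Quinn 16–7.
Dube vs Pham: 4+2+2 = 8 for Dube, 15 for Pham — Pham by 15–8.
Dube vs Kaur: 4+3+2 = 9 for Dube, 14 for Kaur — Kaur by 14–9.
Dube vs Quinn: 6+4+3 = 13 for Dube, 10 for Quinn — Dube by 13–10.
Pham vs Kaur: Pham wins 17–6.
Pham vs Quinn: Pham is ranked higher on 6+3 = 9 ballots, Quinn on 14. Quinn wins 14–9.
Kaur vs Quinn: 6+3 = 9 for Kaur, 14 for Quinn — Quinn by 14–9.
No candidate is winless: Weber beats Kaur; Dube beats Weber; Pham beats Weber; Kaur beats Dube; Quinn beats Weber. There is no Condorcet loser.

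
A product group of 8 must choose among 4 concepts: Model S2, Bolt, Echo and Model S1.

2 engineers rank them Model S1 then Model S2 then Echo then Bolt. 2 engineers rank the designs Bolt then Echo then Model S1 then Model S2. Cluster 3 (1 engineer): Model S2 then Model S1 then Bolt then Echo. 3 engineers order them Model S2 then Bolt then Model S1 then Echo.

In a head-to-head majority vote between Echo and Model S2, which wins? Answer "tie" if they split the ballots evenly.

Ballots ranking Echo above Model S2: 2.
Ballots ranking Model S2 above Echo: 8 − 2 = 6.
Model S2 wins the head-to-head 6–2.

Model S2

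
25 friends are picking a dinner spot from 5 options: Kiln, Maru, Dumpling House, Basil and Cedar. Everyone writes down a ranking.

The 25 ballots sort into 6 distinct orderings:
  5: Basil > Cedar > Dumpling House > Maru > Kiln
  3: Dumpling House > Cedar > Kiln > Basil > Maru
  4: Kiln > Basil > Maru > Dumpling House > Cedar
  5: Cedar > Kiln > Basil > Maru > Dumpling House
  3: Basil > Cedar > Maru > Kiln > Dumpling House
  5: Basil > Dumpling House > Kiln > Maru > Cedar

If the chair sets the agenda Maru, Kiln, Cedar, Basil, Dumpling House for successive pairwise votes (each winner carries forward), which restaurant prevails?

Round 1: Maru vs Kiln — 8–17, Kiln advances.
Round 2: Kiln vs Cedar — 9–16, Cedar advances.
Round 3: Cedar vs Basil — 8–17, Basil advances.
Round 4: Basil vs Dumpling House — 22–3, Basil advances.
Basil survives the agenda.

Basil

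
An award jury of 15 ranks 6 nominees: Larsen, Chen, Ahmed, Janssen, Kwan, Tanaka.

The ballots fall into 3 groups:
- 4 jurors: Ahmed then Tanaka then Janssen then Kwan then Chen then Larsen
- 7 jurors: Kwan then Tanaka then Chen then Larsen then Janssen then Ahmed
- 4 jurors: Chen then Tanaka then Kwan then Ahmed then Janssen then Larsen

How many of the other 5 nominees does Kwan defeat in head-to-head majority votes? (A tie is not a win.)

Kwan against each rival (15 jurors):
Kwan vs Larsen: Kwan is ranked higher on 4+7+4 = 15 ballots, Larsen on 0. Kwan wins 15–0.
Kwan vs Chen: Kwan, 11–4.
Kwan–Ahmed: Kwan 11–4.
Kwan vs Janssen: Kwan wins 11–4.
Kwan vs Tanaka: 7 to 8, Tanaka.
Kwan beats Larsen, Chen, Ahmed, Janssen; loses to Tanaka — 4 pairwise wins.

4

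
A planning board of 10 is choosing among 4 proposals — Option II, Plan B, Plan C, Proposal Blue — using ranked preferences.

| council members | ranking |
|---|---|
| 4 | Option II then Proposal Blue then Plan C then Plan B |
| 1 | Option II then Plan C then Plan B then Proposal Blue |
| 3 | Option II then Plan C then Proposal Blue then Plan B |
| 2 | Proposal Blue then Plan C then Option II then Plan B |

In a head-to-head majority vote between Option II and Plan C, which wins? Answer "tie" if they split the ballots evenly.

Ballots ranking Option II above Plan C: 4 + 1 + 3 = 8.
Ballots ranking Plan C above Option II: 10 − 8 = 2.
Option II wins the head-to-head 8–2.

Option II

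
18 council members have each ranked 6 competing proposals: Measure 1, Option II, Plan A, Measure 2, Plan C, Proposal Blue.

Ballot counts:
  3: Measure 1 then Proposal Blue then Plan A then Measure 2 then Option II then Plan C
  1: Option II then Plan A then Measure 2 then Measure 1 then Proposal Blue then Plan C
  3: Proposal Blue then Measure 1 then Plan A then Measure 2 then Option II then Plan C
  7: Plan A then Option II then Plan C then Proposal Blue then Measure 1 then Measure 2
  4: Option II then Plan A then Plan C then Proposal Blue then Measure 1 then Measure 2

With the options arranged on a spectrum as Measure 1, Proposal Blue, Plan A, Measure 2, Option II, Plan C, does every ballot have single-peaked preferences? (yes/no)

Axis positions: Measure 1=1, Proposal Blue=2, Plan A=3, Measure 2=4, Option II=5, Plan C=6.
Faction 1 (peak Measure 1 at position 1): ranking walks positions 1-2-3-4-5-6, expanding outward from the peak — single-peaked.
Faction 2: ranking walks positions 5-3-4-1-2-6; Plan A is ranked above Measure 2 even though Measure 2 lies between Plan A and the peak Option II on the axis — preferences dip and rise again. Not single-peaked.
Faction 3 (peak Proposal Blue at position 2): ranking walks positions 2-1-3-4-5-6, expanding outward from the peak — single-peaked.
Faction 4: ranking walks positions 3-5-6-2-1-4; Option II is ranked above Measure 2 even though Measure 2 lies between Option II and the peak Plan A on the axis — preferences dip and rise again. Not single-peaked.
Faction 5: ranking walks positions 5-3-6-2-1-4; Plan A is ranked above Measure 2 even though Measure 2 lies between Plan A and the peak Option II on the axis — preferences dip and rise again. Not single-peaked.
Faction 2 violates single-peakedness, so the profile is not single-peaked on this axis.

no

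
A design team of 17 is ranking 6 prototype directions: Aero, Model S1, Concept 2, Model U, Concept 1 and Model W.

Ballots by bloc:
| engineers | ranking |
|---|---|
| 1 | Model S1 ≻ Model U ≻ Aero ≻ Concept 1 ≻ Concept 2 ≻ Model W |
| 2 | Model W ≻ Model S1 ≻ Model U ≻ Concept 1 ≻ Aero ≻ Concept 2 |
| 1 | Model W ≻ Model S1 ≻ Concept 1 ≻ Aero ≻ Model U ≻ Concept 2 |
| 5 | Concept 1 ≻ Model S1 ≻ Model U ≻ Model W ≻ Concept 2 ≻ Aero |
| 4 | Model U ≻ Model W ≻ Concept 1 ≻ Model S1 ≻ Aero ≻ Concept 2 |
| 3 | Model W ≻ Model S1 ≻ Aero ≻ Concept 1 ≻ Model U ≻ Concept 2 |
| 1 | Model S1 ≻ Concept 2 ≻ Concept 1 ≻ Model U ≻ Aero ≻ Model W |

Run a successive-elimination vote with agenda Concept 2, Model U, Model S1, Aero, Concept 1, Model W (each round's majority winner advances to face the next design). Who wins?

Model W

Round 1: Concept 2 vs Model U — 1–16, Model U advances.
Round 2: Model U vs Model S1 — 4–13, Model S1 advances.
Round 3: Model S1 vs Aero — 17–0, Model S1 advances.
Round 4: Model S1 vs Concept 1 — 8–9, Concept 1 advances.
Round 5: Concept 1 vs Model W — 7–10, Model W advances.
The agenda winner is Model W.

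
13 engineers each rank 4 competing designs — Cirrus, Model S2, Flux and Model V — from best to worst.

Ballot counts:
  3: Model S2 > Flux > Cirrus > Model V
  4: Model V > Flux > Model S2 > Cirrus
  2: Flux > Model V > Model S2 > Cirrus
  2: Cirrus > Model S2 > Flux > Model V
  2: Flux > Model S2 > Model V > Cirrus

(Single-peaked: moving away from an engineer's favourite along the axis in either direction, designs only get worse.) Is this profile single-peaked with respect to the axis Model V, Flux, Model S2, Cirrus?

yes

Axis positions: Model V=1, Flux=2, Model S2=3, Cirrus=4.
Cluster 1 (peak Model S2 at position 3): ranking walks positions 3-2-4-1, expanding outward from the peak — single-peaked.
Cluster 2 (peak Model V at position 1): ranking walks positions 1-2-3-4, expanding outward from the peak — single-peaked.
Cluster 3 (peak Flux at position 2): ranking walks positions 2-1-3-4, expanding outward from the peak — single-peaked.
Cluster 4 (peak Cirrus at position 4): ranking walks positions 4-3-2-1, expanding outward from the peak — single-peaked.
Cluster 5 (peak Flux at position 2): ranking walks positions 2-3-1-4, expanding outward from the peak — single-peaked.
Every ranking is single-peaked on this axis.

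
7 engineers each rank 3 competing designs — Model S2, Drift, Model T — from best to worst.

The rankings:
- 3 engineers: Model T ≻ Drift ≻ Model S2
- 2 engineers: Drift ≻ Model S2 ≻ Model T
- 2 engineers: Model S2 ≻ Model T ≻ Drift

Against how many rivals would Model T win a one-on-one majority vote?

1

Model T against each rival (7 engineers):
Model T vs Model S2: 3 to 4, Model S2.
Model T vs Drift: 5 to 2, Model T.
Model T beats Drift; loses to Model S2 — 1 pairwise win.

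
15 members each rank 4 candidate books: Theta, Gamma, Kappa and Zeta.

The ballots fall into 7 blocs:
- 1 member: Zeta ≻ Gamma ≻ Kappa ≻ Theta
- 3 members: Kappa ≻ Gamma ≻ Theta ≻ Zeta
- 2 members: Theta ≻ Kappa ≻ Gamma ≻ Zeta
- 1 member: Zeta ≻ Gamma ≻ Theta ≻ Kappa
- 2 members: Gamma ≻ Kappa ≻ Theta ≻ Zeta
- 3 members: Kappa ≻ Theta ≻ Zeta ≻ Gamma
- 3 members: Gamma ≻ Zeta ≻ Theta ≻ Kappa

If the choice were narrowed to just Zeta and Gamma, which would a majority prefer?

Gamma

Ballots ranking Zeta above Gamma: 1 + 1 + 3 = 5.
Ballots ranking Gamma above Zeta: 15 − 5 = 10.
Gamma wins the head-to-head 10–5.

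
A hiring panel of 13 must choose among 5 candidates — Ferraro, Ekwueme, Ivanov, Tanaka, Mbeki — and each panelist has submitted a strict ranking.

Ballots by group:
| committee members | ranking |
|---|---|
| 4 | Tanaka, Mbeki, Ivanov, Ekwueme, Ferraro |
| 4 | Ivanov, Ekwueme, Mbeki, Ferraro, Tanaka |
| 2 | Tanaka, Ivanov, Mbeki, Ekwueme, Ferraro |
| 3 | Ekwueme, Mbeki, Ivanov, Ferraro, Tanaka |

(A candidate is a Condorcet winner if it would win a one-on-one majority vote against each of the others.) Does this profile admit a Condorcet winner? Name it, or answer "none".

none

Check each pair by majority over 13 ballots:
Ferraro vs Ekwueme: 0 for Ferraro, 13 for Ekwueme — Ekwueme by 13–0.
Ferraro vs Ivanov: 0 for Ferraro, 13 for Ivanov — Ivanov by 13–0.
Ferraro vs Tanaka: Ferraro preferred on 4+3 = 7 ballots; Ferraro wins 7–6.
Ferraro vs Mbeki: 0 to 13, Mbeki.
Ekwueme vs Ivanov: 3 for Ekwueme, 10 for Ivanov — Ivanov by 10–3.
Ekwueme vs Tanaka: 7 to 6, Ekwueme.
Ekwueme vs Mbeki: Ekwueme is ranked higher on 4+3 = 7 ballots, Mbeki on 6. Ekwueme wins 7–6.
Ivanov vs Tanaka: 4+3 = 7 for Ivanov, 6 for Tanaka — Ivanov by 7–6.
Ivanov vs Mbeki: 4+2 = 6 for Ivanov, 7 for Mbeki — Mbeki by 7–6.
Tanaka vs Mbeki: Tanaka preferred on 4+2 = 6 ballots; Mbeki wins 7–6.
Each candidate drops at least one matchup (Ferraro loses to Ekwueme; Ekwueme loses to Ivanov; Ivanov loses to Mbeki; Tanaka loses to Ferraro; Mbeki loses to Ekwueme); the cycle Ekwueme beats Mbeki beats Ivanov beats Ekwueme rules out a Condorcet winner.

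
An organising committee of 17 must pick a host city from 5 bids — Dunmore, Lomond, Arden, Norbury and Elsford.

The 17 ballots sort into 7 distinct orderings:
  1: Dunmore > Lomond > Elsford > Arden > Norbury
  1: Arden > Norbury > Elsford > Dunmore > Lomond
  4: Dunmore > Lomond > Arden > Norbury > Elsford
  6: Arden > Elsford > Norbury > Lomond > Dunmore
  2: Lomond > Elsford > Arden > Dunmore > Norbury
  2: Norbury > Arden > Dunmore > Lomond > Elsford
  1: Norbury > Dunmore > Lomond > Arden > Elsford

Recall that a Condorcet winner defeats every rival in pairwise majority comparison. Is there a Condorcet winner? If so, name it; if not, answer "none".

Check each pair by majority over 17 ballots:
Dunmore vs Lomond: 9 to 8, Dunmore.
Dunmore vs Arden: 1+4+1 = 6 for Dunmore, 11 for Arden — Arden by 11–6.
Dunmore vs Norbury: Norbury, 10–7.
Dunmore–Elsford: Elsford 9–8.
Lomond vs Arden: Arden, 9–8.
Lomond vs Norbury: Norbury wins 10–7.
Lomond vs Elsford: Lomond wins 10–7.
Arden vs Norbury: Arden, 14–3.
Arden–Elsford: Arden 14–3.
Norbury vs Elsford: Elsford, 9–8.
Arden beats each of Dunmore, Lomond, Norbury, Elsford — Arden is the Condorcet winner.

Arden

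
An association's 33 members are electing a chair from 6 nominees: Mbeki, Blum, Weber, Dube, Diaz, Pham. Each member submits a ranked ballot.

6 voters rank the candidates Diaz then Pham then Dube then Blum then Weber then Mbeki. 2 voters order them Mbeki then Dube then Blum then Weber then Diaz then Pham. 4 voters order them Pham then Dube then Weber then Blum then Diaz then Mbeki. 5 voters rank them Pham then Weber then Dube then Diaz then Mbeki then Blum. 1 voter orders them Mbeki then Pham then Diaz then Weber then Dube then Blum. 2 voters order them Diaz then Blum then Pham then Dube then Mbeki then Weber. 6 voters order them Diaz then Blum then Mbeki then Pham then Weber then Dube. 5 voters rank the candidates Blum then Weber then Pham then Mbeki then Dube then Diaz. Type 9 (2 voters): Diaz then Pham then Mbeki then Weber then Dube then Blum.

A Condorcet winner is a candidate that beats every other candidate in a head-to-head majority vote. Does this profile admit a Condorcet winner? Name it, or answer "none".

Diaz

Pairwise majorities:
Mbeki–Blum: Blum 23–10.
Mbeki–Weber: Weber 20–13.
Mbeki–Dube: Dube 17–16.
Mbeki vs Diaz: Diaz wins 25–8.
Mbeki–Pham: Pham 24–9.
Blum vs Weber: Blum wins 21–12.
Blum vs Dube: Dube wins 20–13.
Blum vs Diaz: Diaz, 22–11.
Blum vs Pham: Pham, 18–15.
Weber vs Dube: Weber wins 19–14.
Weber vs Diaz: Diaz wins 17–16.
Weber vs Pham: Pham, 26–7.
Dube–Diaz: Diaz 17–16.
Dube vs Pham: Pham, 31–2.
Diaz vs Pham: Diaz wins 18–15.
Only Diaz has no losses; Diaz is the Condorcet winner.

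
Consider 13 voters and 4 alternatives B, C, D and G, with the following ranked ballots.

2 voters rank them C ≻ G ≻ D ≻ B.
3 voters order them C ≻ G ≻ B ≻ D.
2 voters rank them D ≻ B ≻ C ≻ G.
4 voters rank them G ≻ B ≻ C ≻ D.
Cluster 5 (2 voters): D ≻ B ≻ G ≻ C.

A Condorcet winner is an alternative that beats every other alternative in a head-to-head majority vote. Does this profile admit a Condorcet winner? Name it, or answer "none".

none

Check each pair by majority over 13 ballots:
B vs C: B wins 8–5.
B vs D: B, 7–6.
B vs G: G wins 9–4.
C–D: C 9–4.
C–G: C 7–6.
D vs G: G wins 9–4.
No alternative is unbeaten: B loses to G; C loses to B; D loses to B; G loses to C. In particular B beats C beats G beats B is a majority cycle — no Condorcet winner exists.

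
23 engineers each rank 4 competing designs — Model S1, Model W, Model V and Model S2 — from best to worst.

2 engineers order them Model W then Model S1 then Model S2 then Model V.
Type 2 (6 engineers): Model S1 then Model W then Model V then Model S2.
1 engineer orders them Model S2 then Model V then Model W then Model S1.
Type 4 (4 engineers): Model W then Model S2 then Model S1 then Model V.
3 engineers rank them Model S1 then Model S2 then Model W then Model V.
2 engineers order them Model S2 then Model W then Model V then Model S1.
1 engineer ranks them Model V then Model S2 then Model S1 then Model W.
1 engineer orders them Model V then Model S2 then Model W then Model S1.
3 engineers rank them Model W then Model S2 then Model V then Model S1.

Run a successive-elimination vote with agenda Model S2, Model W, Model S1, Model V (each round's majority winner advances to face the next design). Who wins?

Model W

Round 1: Model S2 vs Model W — 8–15, Model W advances.
Round 2: Model W vs Model S1 — 13–10, Model W advances.
Round 3: Model W vs Model V — 20–3, Model W advances.
The agenda winner is Model W.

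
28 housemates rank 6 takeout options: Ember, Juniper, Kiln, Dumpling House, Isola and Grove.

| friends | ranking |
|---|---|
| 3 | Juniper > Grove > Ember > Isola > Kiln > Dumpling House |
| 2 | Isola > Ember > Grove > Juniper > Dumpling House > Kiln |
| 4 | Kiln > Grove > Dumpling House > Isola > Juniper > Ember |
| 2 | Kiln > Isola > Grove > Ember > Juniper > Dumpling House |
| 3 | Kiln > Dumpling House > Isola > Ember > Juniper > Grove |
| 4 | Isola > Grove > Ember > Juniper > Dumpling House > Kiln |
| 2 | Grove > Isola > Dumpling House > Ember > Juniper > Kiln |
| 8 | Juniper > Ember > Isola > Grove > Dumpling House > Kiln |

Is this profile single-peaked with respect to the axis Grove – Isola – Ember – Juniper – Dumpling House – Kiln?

Axis positions: Grove=1, Isola=2, Ember=3, Juniper=4, Dumpling House=5, Kiln=6.
Type 1: ranking walks positions 4-1-3-2-6-5; Grove is ranked above Ember even though Ember lies between Grove and the peak Juniper on the axis — preferences dip and rise again. Not single-peaked.
Type 2 (peak Isola at position 2): ranking walks positions 2-3-1-4-5-6, expanding outward from the peak — single-peaked.
Type 3: ranking walks positions 6-1-5-2-4-3; Grove is ranked above Dumpling House even though Dumpling House lies between Grove and the peak Kiln on the axis — preferences dip and rise again. Not single-peaked.
Type 4: ranking walks positions 6-2-1-3-4-5; Isola is ranked above Dumpling House even though Dumpling House lies between Isola and the peak Kiln on the axis — preferences dip and rise again. Not single-peaked.
Type 5: ranking walks positions 6-5-2-3-4-1; Isola is ranked above Juniper even though Juniper lies between Isola and the peak Kiln on the axis — preferences dip and rise again. Not single-peaked.
Type 6 (peak Isola at position 2): ranking walks positions 2-1-3-4-5-6, expanding outward from the peak — single-peaked.
Type 7: ranking walks positions 1-2-5-3-4-6; Dumpling House is ranked above Ember even though Ember lies between Dumpling House and the peak Grove on the axis — preferences dip and rise again. Not single-peaked.
Type 8 (peak Juniper at position 4): ranking walks positions 4-3-2-1-5-6, expanding outward from the peak — single-peaked.
Type 1 violates single-peakedness, so the profile is not single-peaked on this axis.

no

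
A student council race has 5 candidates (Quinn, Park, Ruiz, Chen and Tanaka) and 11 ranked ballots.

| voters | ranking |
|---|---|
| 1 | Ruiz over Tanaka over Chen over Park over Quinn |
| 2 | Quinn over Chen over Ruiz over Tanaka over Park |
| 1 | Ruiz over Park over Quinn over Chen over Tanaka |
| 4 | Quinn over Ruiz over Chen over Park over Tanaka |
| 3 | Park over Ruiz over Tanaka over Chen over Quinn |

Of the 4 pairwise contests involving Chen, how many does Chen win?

Chen against each rival (11 voters):
Chen–Quinn: Quinn 7–4.
Chen vs Park: Chen preferred on 1+2+4 = 7 ballots; Chen wins 7–4.
Chen vs Ruiz: 2 for Chen, 9 for Ruiz — Ruiz by 9–2.
Chen–Tanaka: Chen 7–4.
Chen beats Park, Tanaka; loses to Quinn, Ruiz — 2 pairwise wins.

2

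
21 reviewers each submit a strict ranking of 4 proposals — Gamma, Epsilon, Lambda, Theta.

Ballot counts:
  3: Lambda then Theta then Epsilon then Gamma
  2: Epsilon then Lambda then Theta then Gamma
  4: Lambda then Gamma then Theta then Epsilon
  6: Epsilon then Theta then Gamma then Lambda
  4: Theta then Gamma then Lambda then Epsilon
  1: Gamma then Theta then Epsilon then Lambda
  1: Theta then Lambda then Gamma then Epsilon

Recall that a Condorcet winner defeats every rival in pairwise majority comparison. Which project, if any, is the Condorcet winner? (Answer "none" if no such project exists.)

Theta

Check each pair by majority over 21 ballots:
Gamma vs Epsilon: Epsilon, 11–10.
Gamma vs Lambda: Gamma wins 11–10.
Gamma vs Theta: Gamma preferred on 4+1 = 5 ballots; Theta wins 16–5.
Epsilon vs Lambda: 9 to 12, Lambda.
Epsilon vs Theta: Theta wins 13–8.
Lambda vs Theta: Theta wins 12–9.
Only Theta has no losses; Theta is the Condorcet winner.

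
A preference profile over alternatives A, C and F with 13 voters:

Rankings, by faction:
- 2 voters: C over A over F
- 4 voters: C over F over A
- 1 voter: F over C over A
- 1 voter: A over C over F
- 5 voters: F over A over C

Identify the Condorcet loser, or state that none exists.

Head-to-head results (13 voters):
A–C: C 7–6.
A–F: F 10–3.
C vs F: C, 7–6.
Only A has no wins; A is the Condorcet loser.

A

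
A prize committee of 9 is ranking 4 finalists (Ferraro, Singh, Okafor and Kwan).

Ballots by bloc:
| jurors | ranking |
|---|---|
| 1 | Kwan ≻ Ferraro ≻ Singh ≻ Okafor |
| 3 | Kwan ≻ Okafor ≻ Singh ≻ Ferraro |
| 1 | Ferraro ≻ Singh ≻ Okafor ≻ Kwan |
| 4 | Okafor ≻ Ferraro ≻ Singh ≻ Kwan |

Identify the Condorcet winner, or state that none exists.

Head-to-head results (9 jurors):
Ferraro vs Singh: Ferraro preferred on 1+1+4 = 6 ballots; Ferraro wins 6–3.
Ferraro vs Okafor: Ferraro is ranked higher on 1+1 = 2 ballots, Okafor on 7. Okafor wins 7–2.
Ferraro vs Kwan: 1+4 = 5 for Ferraro, 4 for Kwan — Ferraro by 5–4.
Singh vs Okafor: Singh preferred on 1+1 = 2 ballots; Okafor wins 7–2.
Singh vs Kwan: 5 to 4, Singh.
Okafor vs Kwan: 5 to 4, Okafor.
Okafor beats each of Ferraro, Singh, Kwan — Okafor is the Condorcet winner.

Okafor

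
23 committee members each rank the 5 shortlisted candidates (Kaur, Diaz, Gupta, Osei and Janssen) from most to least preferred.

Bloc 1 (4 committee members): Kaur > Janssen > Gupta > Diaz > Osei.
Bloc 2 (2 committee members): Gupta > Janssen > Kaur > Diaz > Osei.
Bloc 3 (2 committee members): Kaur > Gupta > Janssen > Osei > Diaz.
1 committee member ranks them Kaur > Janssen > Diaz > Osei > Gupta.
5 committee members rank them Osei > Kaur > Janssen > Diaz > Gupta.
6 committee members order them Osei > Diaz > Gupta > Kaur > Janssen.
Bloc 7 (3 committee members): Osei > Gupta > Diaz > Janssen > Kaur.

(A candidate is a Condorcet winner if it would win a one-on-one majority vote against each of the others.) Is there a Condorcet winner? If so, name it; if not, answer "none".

Osei

Pairwise majorities:
Kaur vs Diaz: Kaur, 14–9.
Kaur vs Gupta: Kaur is ranked higher on 4+2+1+5 = 12 ballots, Gupta on 11. Kaur wins 12–11.
Kaur–Osei: Osei 14–9.
Kaur vs Janssen: 4+2+1+5+6 = 18 for Kaur, 5 for Janssen — Kaur by 18–5.
Diaz vs Gupta: Diaz, 12–11.
Diaz vs Osei: 7 to 16, Osei.
Diaz–Janssen: Janssen 14–9.
Gupta vs Osei: Gupta is ranked higher on 4+2+2 = 8 ballots, Osei on 15. Osei wins 15–8.
Gupta vs Janssen: 2+2+6+3 = 13 for Gupta, 10 for Janssen — Gupta by 13–10.
Osei–Janssen: Osei 14–9.
Only Osei has no losses; Osei is the Condorcet winner.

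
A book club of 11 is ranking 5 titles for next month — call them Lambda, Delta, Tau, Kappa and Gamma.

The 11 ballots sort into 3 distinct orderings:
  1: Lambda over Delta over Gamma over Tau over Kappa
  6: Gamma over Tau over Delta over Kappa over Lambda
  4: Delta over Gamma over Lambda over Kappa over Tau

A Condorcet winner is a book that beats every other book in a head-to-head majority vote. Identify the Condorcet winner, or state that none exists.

Pairwise majorities:
Lambda vs Delta: 1 for Lambda, 10 for Delta — Delta by 10–1.
Lambda vs Tau: Lambda preferred on 1+4 = 5 ballots; Tau wins 6–5.
Lambda vs Kappa: Lambda is ranked higher on 1+4 = 5 ballots, Kappa on 6. Kappa wins 6–5.
Lambda vs Gamma: Lambda preferred on 1 ballot; Gamma wins 10–1.
Delta vs Tau: 5 to 6, Tau.
Delta vs Kappa: Delta preferred on 1+6+4 = 11 ballots; Delta wins 11–0.
Delta vs Gamma: Delta preferred on 1+4 = 5 ballots; Gamma wins 6–5.
Tau vs Kappa: Tau is ranked higher on 1+6 = 7 ballots, Kappa on 4. Tau wins 7–4.
Tau vs Gamma: 0 to 11, Gamma.
Kappa vs Gamma: 0 for Kappa, 11 for Gamma — Gamma by 11–0.
Gamma beats each of Lambda, Delta, Tau, Kappa — Gamma is the Condorcet winner.

Gamma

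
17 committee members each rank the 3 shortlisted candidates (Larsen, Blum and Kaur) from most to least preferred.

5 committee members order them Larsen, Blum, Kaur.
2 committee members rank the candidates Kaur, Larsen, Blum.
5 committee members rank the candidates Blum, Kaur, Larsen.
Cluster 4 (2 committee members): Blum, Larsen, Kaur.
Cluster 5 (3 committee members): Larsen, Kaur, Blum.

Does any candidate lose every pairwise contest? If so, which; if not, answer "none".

Kaur

Pairwise majorities:
Larsen–Blum: Larsen 10–7.
Larsen vs Kaur: Larsen is ranked higher on 5+2+3 = 10 ballots, Kaur on 7. Larsen wins 10–7.
Blum vs Kaur: 5+5+2 = 12 for Blum, 5 for Kaur — Blum by 12–5.
Kaur loses to every other candidate — it is the Condorcet loser.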